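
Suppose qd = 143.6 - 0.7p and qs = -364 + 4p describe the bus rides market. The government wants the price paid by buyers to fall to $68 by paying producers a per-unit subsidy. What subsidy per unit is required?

At a buyer price of 68, quantity demanded is 143.6 − 0.7·68 = 96.
Sellers supply 96 only when they receive ps with -364 + 4·ps = 96, i.e. ps = 115.
s = ps − pb = 115 − 68 = 47.

Required subsidy s = $47 per unit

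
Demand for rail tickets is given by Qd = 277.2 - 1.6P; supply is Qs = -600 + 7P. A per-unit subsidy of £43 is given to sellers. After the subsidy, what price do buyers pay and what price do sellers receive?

Pre-subsidy: 277.2 - 1.6P = -600 + 7P gives P* = 102, Q* = 114.
With the subsidy, sellers receive Ps = Pb + 43 for each unit, where Pb is the price buyers pay.
Supply in terms of Pb becomes Qs = -600 + 7(Pb + 43) = -299 + 7Pb. Setting this equal to demand: 277.2 - 1.6Pb = -299 + 7Pb, so Pb = 67.
Sellers receive Ps = 67 + 43 = 110; Q' = 277.2 − 1.6·67 = 170.

Buyers pay £67; sellers receive £110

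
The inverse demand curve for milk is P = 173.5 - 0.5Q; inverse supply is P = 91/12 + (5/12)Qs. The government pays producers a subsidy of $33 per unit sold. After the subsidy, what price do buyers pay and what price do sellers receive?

Pre-subsidy: 173.5 - 0.5Q = 91/12 + (5/12)Q gives Q* = 181 and P* = 83.
With the subsidy, sellers receive Ps = Pb + 33 for each unit, where Pb is the price buyers pay.
On the curves, Pb = 173.5 - 0.5Q and Ps = 91/12 + (5/12)Q; the wedge Ps − Pb = 33 gives 91/12 + (5/12)Q − (173.5 - 0.5Q) = 33, so Q' = 217.
Then Pb = 173.5 − 0.5·217 = 65 and Ps = 91/12 + (5/12)·217 = 98.

Buyers pay $65; sellers receive $98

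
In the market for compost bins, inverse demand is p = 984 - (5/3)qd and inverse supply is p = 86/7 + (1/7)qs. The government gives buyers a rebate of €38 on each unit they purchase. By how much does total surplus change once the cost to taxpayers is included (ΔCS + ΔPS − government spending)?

Pre-subsidy: 984 - (5/3)q = 86/7 + (1/7)q gives q* = 537 and p* = 89.
With the rebate, buyers effectively pay pb = ps − 38, where ps is the price sellers receive.
On the curves, pb = 984 - (5/3)q and ps = 86/7 + (1/7)q; the wedge ps − pb = 38 gives 86/7 + (1/7)q − (984 - (5/3)q) = 38, so q' = 558.
Then pb = 984 − (5/3)·558 = 54 and ps = 86/7 + (1/7)·558 = 92.
ΔCS = ½(537 + 558)(89 − 54) = 19162.5; ΔPS = ½(537 + 558)(92 − 89) = 1642.5.
Government spending = 38 × 558 = 21204.
Net change = 19162.5 + 1642.5 − 21204 = -399. The loss equals the DWL triangle ½·38·21.

Net change in total surplus = -€399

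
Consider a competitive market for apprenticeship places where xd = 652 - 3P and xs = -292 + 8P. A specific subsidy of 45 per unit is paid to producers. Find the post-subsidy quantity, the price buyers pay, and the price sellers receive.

Pre-subsidy: 652 - 3P = -292 + 8P gives P* = 944/11, x* = 4340/11.
With the subsidy, sellers receive Ps = Pb + 45 for each unit, where Pb is the price buyers pay.
Supply in terms of Pb becomes xs = -292 + 8(Pb + 45) = 68 + 8Pb. Setting this equal to demand: 652 - 3Pb = 68 + 8Pb, so Pb = 584/11.
Sellers receive Ps = 584/11 + 45 = 1079/11; x' = 652 − 3·(584/11) = 5420/11.

x' = 5420/11; buyers pay 584/11; sellers receive 1079/11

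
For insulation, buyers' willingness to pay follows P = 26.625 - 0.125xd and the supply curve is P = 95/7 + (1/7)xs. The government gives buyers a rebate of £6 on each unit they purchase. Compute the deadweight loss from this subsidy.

Pre-subsidy: 26.625 - 0.125x = 95/7 + (1/7)x gives x* = 731/15 and P* = 308/15.
With the rebate, buyers effectively pay Pb = Ps − 6, where Ps is the price sellers receive.
On the curves, Pb = 26.625 - 0.125x and Ps = 95/7 + (1/7)x; the wedge Ps − Pb = 6 gives 95/7 + (1/7)x − (26.625 - 0.125x) = 6, so x' = 1067/15.
Then Pb = 26.625 − 0.125·(1067/15) = 266/15 and Ps = 95/7 + (1/7)·(1067/15) = 356/15.
The subsidy expands output by 1067/15 − 731/15 = 22.4 past the efficient level; on those units the gap between marginal cost and willingness to pay runs from 0 up to 6.
DWL = ½ × 6 × 22.4 = 67.2.

Deadweight loss = £67.2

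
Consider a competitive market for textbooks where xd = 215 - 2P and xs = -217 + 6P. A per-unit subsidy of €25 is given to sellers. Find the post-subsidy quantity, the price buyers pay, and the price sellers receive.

x' = 144.5; buyers pay €35.25; sellers receive €60.25

Pre-subsidy: 215 - 2P = -217 + 6P gives P* = 54, x* = 107.
With the subsidy, sellers receive Ps = Pb + 25 for each unit, where Pb is the price buyers pay.
Supply in terms of Pb becomes xs = -217 + 6(Pb + 25) = -67 + 6Pb. Setting this equal to demand: 215 - 2Pb = -67 + 6Pb, so Pb = 35.25.
Sellers receive Ps = 35.25 + 25 = 60.25; x' = 215 − 2·35.25 = 144.5.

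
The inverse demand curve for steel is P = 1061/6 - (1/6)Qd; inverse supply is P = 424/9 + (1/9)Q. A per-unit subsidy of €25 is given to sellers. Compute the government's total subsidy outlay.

Government cost = €13925

Pre-subsidy: 1061/6 - (1/6)Q = 424/9 + (1/9)Q gives Q* = 467 and P* = 99.
With the subsidy, sellers receive Ps = Pb + 25 for each unit, where Pb is the price buyers pay.
On the curves, Pb = 1061/6 - (1/6)Q and Ps = 424/9 + (1/9)Q; the wedge Ps − Pb = 25 gives 424/9 + (1/9)Q − (1061/6 - (1/6)Q) = 25, so Q' = 557.
Then Pb = 1061/6 − (1/6)·557 = 84 and Ps = 424/9 + (1/9)·557 = 109.
Government outlay = subsidy × quantity = 25 × 557 = 13925.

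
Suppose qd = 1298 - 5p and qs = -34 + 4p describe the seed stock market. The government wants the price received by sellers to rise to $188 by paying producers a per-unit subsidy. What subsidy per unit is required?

Required subsidy s = $72 per unit

At a seller price of 188, quantity supplied is -34 + 4·188 = 718.
Buyers absorb 718 only when they pay pb with 1298 − 5·pb = 718, i.e. pb = 116.
s = ps − pb = 188 − 116 = 72.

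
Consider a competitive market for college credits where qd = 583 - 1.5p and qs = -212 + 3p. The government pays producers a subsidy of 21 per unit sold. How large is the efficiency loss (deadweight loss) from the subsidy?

Pre-subsidy: 583 - 1.5p = -212 + 3p gives p* = 530/3, q* = 318.
With the subsidy, sellers receive ps = pb + 21 for each unit, where pb is the price buyers pay.
Supply in terms of pb becomes qs = -212 + 3(pb + 21) = -149 + 3pb. Setting this equal to demand: 583 - 1.5pb = -149 + 3pb, so pb = 488/3.
Sellers receive ps = 488/3 + 21 = 551/3; q' = 583 − 1.5·(488/3) = 339.
The subsidy expands output by 339 − 318 = 21 past the efficient level; on those units the gap between marginal cost and willingness to pay runs from 0 up to 21.
DWL = ½ × 21 × 21 = 220.5.

Deadweight loss = 220.5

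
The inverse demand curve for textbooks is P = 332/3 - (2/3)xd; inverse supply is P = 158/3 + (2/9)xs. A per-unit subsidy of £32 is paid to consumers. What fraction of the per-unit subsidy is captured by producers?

Producer share = 0.25

Pre-subsidy: 332/3 - (2/3)x = 158/3 + (2/9)x gives x* = 65.25 and P* = 403/6.
With the rebate, buyers effectively pay Pb = Ps − 32, where Ps is the price sellers receive.
On the curves, Pb = 332/3 - (2/3)x and Ps = 158/3 + (2/9)x; the wedge Ps − Pb = 32 gives 158/3 + (2/9)x − (332/3 - (2/3)x) = 32, so x' = 101.25.
Then Pb = 332/3 − (2/3)·101.25 = 259/6 and Ps = 158/3 + (2/9)·101.25 = 451/6.
Buyers' price falls by P* − Pb = 403/6 − 259/6 = 24; sellers' price rises by Ps − P* = 451/6 − 403/6 = 8.
So producers capture 8/32 = 0.25 of each unit of subsidy.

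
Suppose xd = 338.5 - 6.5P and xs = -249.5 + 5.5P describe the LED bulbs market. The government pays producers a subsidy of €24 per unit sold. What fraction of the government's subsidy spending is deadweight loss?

DWL / government spending = 143/366

Pre-subsidy: 338.5 - 6.5P = -249.5 + 5.5P gives P* = 49, x* = 20.
With the subsidy, sellers receive Ps = Pb + 24 for each unit, where Pb is the price buyers pay.
Supply in terms of Pb becomes xs = -249.5 + 5.5(Pb + 24) = -117.5 + 5.5Pb. Setting this equal to demand: 338.5 - 6.5Pb = -117.5 + 5.5Pb, so Pb = 38.
Sellers receive Ps = 38 + 24 = 62; x' = 338.5 − 6.5·38 = 91.5.
ΔCS = ½(20 + 91.5)(49 − 38) = 613.25; ΔPS = ½(20 + 91.5)(62 − 49) = 724.75.
Government spending = 24 × 91.5 = 2196.
DWL = ½ × 24 × (91.5 − 20) = 858; fraction = 858 / 2196 = 143/366.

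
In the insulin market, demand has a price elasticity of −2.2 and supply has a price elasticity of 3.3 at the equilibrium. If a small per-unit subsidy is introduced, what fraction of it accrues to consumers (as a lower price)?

For a small subsidy around the equilibrium, the benefit split depends on the relative slopes, which at a point are proportional to the elasticities.
Buyer share = εs/(εs + |εd|) = 3.3/(3.3 + 2.2) = 0.6; seller share = |εd|/(εs + |εd|) = 0.4.

Consumer share = 0.6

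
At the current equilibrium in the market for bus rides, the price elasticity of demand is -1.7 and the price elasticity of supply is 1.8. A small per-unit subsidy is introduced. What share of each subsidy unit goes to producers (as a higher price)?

Producer share = 17/35

For a small subsidy around the equilibrium, the benefit split depends on the relative slopes, which at a point are proportional to the elasticities.
Buyer share = εs/(εs + |εd|) = 1.8/(1.8 + 1.7) = 18/35; seller share = |εd|/(εs + |εd|) = 17/35.
So producers capture 17/35 of the subsidy.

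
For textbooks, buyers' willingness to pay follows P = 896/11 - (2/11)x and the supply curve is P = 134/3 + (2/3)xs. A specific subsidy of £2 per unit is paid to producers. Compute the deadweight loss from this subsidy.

Pre-subsidy: 896/11 - (2/11)x = 134/3 + (2/3)x gives x* = 607/14 and P* = 515/7.
With the subsidy, sellers receive Ps = Pb + 2 for each unit, where Pb is the price buyers pay.
On the curves, Pb = 896/11 - (2/11)x and Ps = 134/3 + (2/3)x; the wedge Ps − Pb = 2 gives 134/3 + (2/3)x − (896/11 - (2/11)x) = 2, so x' = 320/7.
Then Pb = 896/11 − (2/11)·(320/7) = 512/7 and Ps = 134/3 + (2/3)·(320/7) = 526/7.
The subsidy expands output by 320/7 − 607/14 = 33/14 past the efficient level; on those units the gap between marginal cost and willingness to pay runs from 0 up to 2.
DWL = ½ × 2 × 33/14 = 33/14.

Deadweight loss = 33/14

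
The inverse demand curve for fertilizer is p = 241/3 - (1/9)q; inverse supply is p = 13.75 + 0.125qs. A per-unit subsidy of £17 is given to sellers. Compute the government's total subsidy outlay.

Pre-subsidy: 241/3 - (1/9)q = 13.75 + 0.125q gives q* = 282 and p* = 49.
With the subsidy, sellers receive ps = pb + 17 for each unit, where pb is the price buyers pay.
On the curves, pb = 241/3 - (1/9)q and ps = 13.75 + 0.125q; the wedge ps − pb = 17 gives 13.75 + 0.125q − (241/3 - (1/9)q) = 17, so q' = 354.
Then pb = 241/3 − (1/9)·354 = 41 and ps = 13.75 + 0.125·354 = 58.
Government outlay = subsidy × quantity = 17 × 354 = 6018.

Government cost = £6018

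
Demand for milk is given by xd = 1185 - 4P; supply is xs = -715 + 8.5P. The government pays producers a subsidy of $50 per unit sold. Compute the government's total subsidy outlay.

Pre-subsidy: 1185 - 4P = -715 + 8.5P gives P* = 152, x* = 577.
With the subsidy, sellers receive Ps = Pb + 50 for each unit, where Pb is the price buyers pay.
Supply in terms of Pb becomes xs = -715 + 8.5(Pb + 50) = -290 + 8.5Pb. Setting this equal to demand: 1185 - 4Pb = -290 + 8.5Pb, so Pb = 118.
Sellers receive Ps = 118 + 50 = 168; x' = 1185 − 4·118 = 713.
Government outlay = subsidy × quantity = 50 × 713 = 35650.

Government cost = $35650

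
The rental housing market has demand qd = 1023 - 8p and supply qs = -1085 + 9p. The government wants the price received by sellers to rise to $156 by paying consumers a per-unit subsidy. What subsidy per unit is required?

At a seller price of 156, quantity supplied is -1085 + 9·156 = 319.
Buyers absorb 319 only when they pay pb with 1023 − 8·pb = 319, i.e. pb = 88.
s = ps − pb = 156 − 88 = 68.

Required subsidy s = $68 per unit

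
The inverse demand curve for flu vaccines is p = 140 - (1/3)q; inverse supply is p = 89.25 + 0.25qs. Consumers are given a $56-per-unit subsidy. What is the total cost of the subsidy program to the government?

Government cost = $10248

Pre-subsidy: 140 - (1/3)q = 89.25 + 0.25q gives q* = 87 and p* = 111.
With the rebate, buyers effectively pay pb = ps − 56, where ps is the price sellers receive.
On the curves, pb = 140 - (1/3)q and ps = 89.25 + 0.25q; the wedge ps − pb = 56 gives 89.25 + 0.25q − (140 - (1/3)q) = 56, so q' = 183.
Then pb = 140 − (1/3)·183 = 79 and ps = 89.25 + 0.25·183 = 135.
Government outlay = subsidy × quantity = 56 × 183 = 10248.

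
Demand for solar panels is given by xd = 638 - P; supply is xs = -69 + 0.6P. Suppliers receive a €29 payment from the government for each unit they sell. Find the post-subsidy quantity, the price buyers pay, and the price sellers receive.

Pre-subsidy: 638 - P = -69 + 0.6P gives P* = 441.875, x* = 196.125.
With the subsidy, sellers receive Ps = Pb + 29 for each unit, where Pb is the price buyers pay.
Supply in terms of Pb becomes xs = -69 + 0.6(Pb + 29) = -51.6 + 0.6Pb. Setting this equal to demand: 638 - Pb = -51.6 + 0.6Pb, so Pb = 431.
Sellers receive Ps = 431 + 29 = 460; x' = 638 − 1·431 = 207.

x' = 207; buyers pay €431; sellers receive €460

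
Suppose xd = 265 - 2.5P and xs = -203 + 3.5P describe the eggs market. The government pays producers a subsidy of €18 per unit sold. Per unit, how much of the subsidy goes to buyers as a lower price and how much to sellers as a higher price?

Buyers gain €10.5 per unit; sellers gain €7.5 per unit

Pre-subsidy: 265 - 2.5P = -203 + 3.5P gives P* = 78, x* = 70.
With the subsidy, sellers receive Ps = Pb + 18 for each unit, where Pb is the price buyers pay.
Supply in terms of Pb becomes xs = -203 + 3.5(Pb + 18) = -140 + 3.5Pb. Setting this equal to demand: 265 - 2.5Pb = -140 + 3.5Pb, so Pb = 67.5.
Sellers receive Ps = 67.5 + 18 = 85.5; x' = 265 − 2.5·67.5 = 96.25.
Buyers' price falls by P* − Pb = 78 − 67.5 = 10.5; sellers' price rises by Ps − P* = 85.5 − 78 = 7.5.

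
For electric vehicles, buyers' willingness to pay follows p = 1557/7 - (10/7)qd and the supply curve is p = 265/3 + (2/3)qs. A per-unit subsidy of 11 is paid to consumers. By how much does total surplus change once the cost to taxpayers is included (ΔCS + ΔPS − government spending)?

Net change in total surplus = -28.875

Pre-subsidy: 1557/7 - (10/7)q = 265/3 + (2/3)q gives q* = 64 and p* = 131.
With the rebate, buyers effectively pay pb = ps − 11, where ps is the price sellers receive.
On the curves, pb = 1557/7 - (10/7)q and ps = 265/3 + (2/3)q; the wedge ps − pb = 11 gives 265/3 + (2/3)q − (1557/7 - (10/7)q) = 11, so q' = 69.25.
Then pb = 1557/7 − (10/7)·69.25 = 123.5 and ps = 265/3 + (2/3)·69.25 = 134.5.
ΔCS = ½(64 + 69.25)(131 − 123.5) = 499.6875; ΔPS = ½(64 + 69.25)(134.5 − 131) = 233.1875.
Government spending = 11 × 69.25 = 761.75.
Net change = 499.6875 + 233.1875 − 761.75 = -28.875. The loss equals the DWL triangle ½·11·5.25.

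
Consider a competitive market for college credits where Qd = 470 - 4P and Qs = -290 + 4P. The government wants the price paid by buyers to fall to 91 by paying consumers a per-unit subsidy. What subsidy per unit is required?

Required subsidy s = 8 per unit

At a buyer price of 91, quantity demanded is 470 − 4·91 = 106.
Sellers supply 106 only when they receive Ps with -290 + 4·Ps = 106, i.e. Ps = 99.
s = Ps − Pb = 99 − 91 = 8.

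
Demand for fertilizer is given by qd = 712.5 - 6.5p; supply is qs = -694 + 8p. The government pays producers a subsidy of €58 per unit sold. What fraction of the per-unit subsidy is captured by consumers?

Consumer share = 16/29

Pre-subsidy: 712.5 - 6.5p = -694 + 8p gives p* = 97, q* = 82.
With the subsidy, sellers receive ps = pb + 58 for each unit, where pb is the price buyers pay.
Supply in terms of pb becomes qs = -694 + 8(pb + 58) = -230 + 8pb. Setting this equal to demand: 712.5 - 6.5pb = -230 + 8pb, so pb = 65.
Sellers receive ps = 65 + 58 = 123; q' = 712.5 − 6.5·65 = 290.
Buyers' price falls by p* − pb = 97 − 65 = 32; sellers' price rises by ps − p* = 123 − 97 = 26.
So consumers capture 32/58 = 16/29 of each unit of subsidy.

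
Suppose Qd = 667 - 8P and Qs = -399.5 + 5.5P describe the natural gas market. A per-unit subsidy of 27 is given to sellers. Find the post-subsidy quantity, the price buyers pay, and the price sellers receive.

Pre-subsidy: 667 - 8P = -399.5 + 5.5P gives P* = 79, Q* = 35.
With the subsidy, sellers receive Ps = Pb + 27 for each unit, where Pb is the price buyers pay.
Supply in terms of Pb becomes Qs = -399.5 + 5.5(Pb + 27) = -251 + 5.5Pb. Setting this equal to demand: 667 - 8Pb = -251 + 5.5Pb, so Pb = 68.
Sellers receive Ps = 68 + 27 = 95; Q' = 667 − 8·68 = 123.

Q' = 123; buyers pay 68; sellers receive 95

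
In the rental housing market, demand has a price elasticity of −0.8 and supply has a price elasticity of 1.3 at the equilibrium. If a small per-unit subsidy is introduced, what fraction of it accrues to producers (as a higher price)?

For a small subsidy around the equilibrium, the benefit split depends on the relative slopes, which at a point are proportional to the elasticities.
Buyer share = εs/(εs + |εd|) = 1.3/(1.3 + 0.8) = 13/21; seller share = |εd|/(εs + |εd|) = 8/21.
So producers capture 8/21 of the subsidy.

Producer share = 8/21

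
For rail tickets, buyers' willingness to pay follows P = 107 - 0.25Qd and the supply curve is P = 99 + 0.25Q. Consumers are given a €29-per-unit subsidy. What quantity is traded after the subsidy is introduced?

Pre-subsidy: 107 - 0.25Q = 99 + 0.25Q gives Q* = 16 and P* = 103.
With the rebate, buyers effectively pay Pb = Ps − 29, where Ps is the price sellers receive.
On the curves, Pb = 107 - 0.25Q and Ps = 99 + 0.25Q; the wedge Ps − Pb = 29 gives 99 + 0.25Q − (107 - 0.25Q) = 29, so Q' = 74.
Then Pb = 107 − 0.25·74 = 88.5 and Ps = 99 + 0.25·74 = 117.5.

Q' = 74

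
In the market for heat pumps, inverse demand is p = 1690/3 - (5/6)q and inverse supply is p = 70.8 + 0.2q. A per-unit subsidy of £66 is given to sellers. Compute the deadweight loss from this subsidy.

Deadweight loss = 65340/31

Pre-subsidy: 1690/3 - (5/6)q = 70.8 + 0.2q gives q* = 14776/31 and p* = 5150/31.
With the subsidy, sellers receive ps = pb + 66 for each unit, where pb is the price buyers pay.
On the curves, pb = 1690/3 - (5/6)q and ps = 70.8 + 0.2q; the wedge ps − pb = 66 gives 70.8 + 0.2q − (1690/3 - (5/6)q) = 66, so q' = 16756/31.
Then pb = 1690/3 − (5/6)·(16756/31) = 3500/31 and ps = 70.8 + 0.2·(16756/31) = 5546/31.
The subsidy expands output by 16756/31 − 14776/31 = 1980/31 past the efficient level; on those units the gap between marginal cost and willingness to pay runs from 0 up to 66.
DWL = ½ × 66 × 1980/31 = 65340/31.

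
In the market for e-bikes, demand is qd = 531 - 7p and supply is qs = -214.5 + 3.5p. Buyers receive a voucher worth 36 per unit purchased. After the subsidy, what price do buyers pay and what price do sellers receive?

Buyers pay 59; sellers receive 95

Pre-subsidy: 531 - 7p = -214.5 + 3.5p gives p* = 71, q* = 34.
With the rebate, buyers effectively pay pb = ps − 36, where ps is the price sellers receive.
Demand in terms of ps becomes qd = 531 − 7(ps − 36) = 783 - 7ps. Setting this equal to supply: 783 - 7ps = -214.5 + 3.5ps, so ps = 95.
Buyers pay pb = 95 − 36 = 59; q' = -214.5 + 3.5·95 = 118.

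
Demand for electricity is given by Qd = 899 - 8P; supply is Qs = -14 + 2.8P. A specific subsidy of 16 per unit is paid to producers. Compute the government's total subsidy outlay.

Government cost = 36848/9

Pre-subsidy: 899 - 8P = -14 + 2.8P gives P* = 4565/54, Q* = 6013/27.
With the subsidy, sellers receive Ps = Pb + 16 for each unit, where Pb is the price buyers pay.
Supply in terms of Pb becomes Qs = -14 + 2.8(Pb + 16) = 30.8 + 2.8Pb. Setting this equal to demand: 899 - 8Pb = 30.8 + 2.8Pb, so Pb = 1447/18.
Sellers receive Ps = 1447/18 + 16 = 1735/18; Q' = 899 − 8·(1447/18) = 2303/9.
Government outlay = subsidy × quantity = 16 × 2303/9 = 36848/9.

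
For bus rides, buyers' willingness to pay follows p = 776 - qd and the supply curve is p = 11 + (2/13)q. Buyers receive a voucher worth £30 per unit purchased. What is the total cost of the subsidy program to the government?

Government cost = £20670

Pre-subsidy: 776 - q = 11 + (2/13)q gives q* = 663 and p* = 113.
With the rebate, buyers effectively pay pb = ps − 30, where ps is the price sellers receive.
On the curves, pb = 776 - q and ps = 11 + (2/13)q; the wedge ps − pb = 30 gives 11 + (2/13)q − (776 - q) = 30, so q' = 689.
Then pb = 776 − 1·689 = 87 and ps = 11 + (2/13)·689 = 117.
Government outlay = subsidy × quantity = 30 × 689 = 20670.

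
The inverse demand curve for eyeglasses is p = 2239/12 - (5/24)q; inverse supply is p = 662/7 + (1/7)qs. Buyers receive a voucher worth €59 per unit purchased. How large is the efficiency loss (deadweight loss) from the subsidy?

Pre-subsidy: 2239/12 - (5/24)q = 662/7 + (1/7)q gives q* = 262 and p* = 132.
With the rebate, buyers effectively pay pb = ps − 59, where ps is the price sellers receive.
On the curves, pb = 2239/12 - (5/24)q and ps = 662/7 + (1/7)q; the wedge ps − pb = 59 gives 662/7 + (1/7)q − (2239/12 - (5/24)q) = 59, so q' = 430.
Then pb = 2239/12 − (5/24)·430 = 97 and ps = 662/7 + (1/7)·430 = 156.
The subsidy expands output by 430 − 262 = 168 past the efficient level; on those units the gap between marginal cost and willingness to pay runs from 0 up to 59.
DWL = ½ × 59 × 168 = 4956.

Deadweight loss = €4956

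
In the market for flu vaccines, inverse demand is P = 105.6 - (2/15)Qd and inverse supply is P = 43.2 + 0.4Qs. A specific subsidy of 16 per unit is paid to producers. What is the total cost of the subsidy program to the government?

Pre-subsidy: 105.6 - (2/15)Q = 43.2 + 0.4Q gives Q* = 117 and P* = 90.
With the subsidy, sellers receive Ps = Pb + 16 for each unit, where Pb is the price buyers pay.
On the curves, Pb = 105.6 - (2/15)Q and Ps = 43.2 + 0.4Q; the wedge Ps − Pb = 16 gives 43.2 + 0.4Q − (105.6 - (2/15)Q) = 16, so Q' = 147.
Then Pb = 105.6 − (2/15)·147 = 86 and Ps = 43.2 + 0.4·147 = 102.
Government outlay = subsidy × quantity = 16 × 147 = 2352.

Government cost = 2352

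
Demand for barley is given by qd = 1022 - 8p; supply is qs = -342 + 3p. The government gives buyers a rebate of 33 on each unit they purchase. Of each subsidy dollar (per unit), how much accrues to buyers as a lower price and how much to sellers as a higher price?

Buyers gain 9 per unit; sellers gain 24 per unit

Pre-subsidy: 1022 - 8p = -342 + 3p gives p* = 124, q* = 30.
With the rebate, buyers effectively pay pb = ps − 33, where ps is the price sellers receive.
Demand in terms of ps becomes qd = 1022 − 8(ps − 33) = 1286 - 8ps. Setting this equal to supply: 1286 - 8ps = -342 + 3ps, so ps = 148.
Buyers pay pb = 148 − 33 = 115; q' = -342 + 3·148 = 102.
Buyers' price falls by p* − pb = 124 − 115 = 9; sellers' price rises by ps − p* = 148 − 124 = 24.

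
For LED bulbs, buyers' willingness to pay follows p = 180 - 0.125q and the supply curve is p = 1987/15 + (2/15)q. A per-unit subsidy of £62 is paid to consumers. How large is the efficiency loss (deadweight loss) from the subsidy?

Deadweight loss = £7440

Pre-subsidy: 180 - 0.125q = 1987/15 + (2/15)q gives q* = 184 and p* = 157.
With the rebate, buyers effectively pay pb = ps − 62, where ps is the price sellers receive.
On the curves, pb = 180 - 0.125q and ps = 1987/15 + (2/15)q; the wedge ps − pb = 62 gives 1987/15 + (2/15)q − (180 - 0.125q) = 62, so q' = 424.
Then pb = 180 − 0.125·424 = 127 and ps = 1987/15 + (2/15)·424 = 189.
The subsidy expands output by 424 − 184 = 240 past the efficient level; on those units the gap between marginal cost and willingness to pay runs from 0 up to 62.
DWL = ½ × 62 × 240 = 7440.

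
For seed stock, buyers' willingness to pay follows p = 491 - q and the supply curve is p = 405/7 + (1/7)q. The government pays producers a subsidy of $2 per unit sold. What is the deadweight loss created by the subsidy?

Pre-subsidy: 491 - q = 405/7 + (1/7)q gives q* = 379 and p* = 112.
With the subsidy, sellers receive ps = pb + 2 for each unit, where pb is the price buyers pay.
On the curves, pb = 491 - q and ps = 405/7 + (1/7)q; the wedge ps − pb = 2 gives 405/7 + (1/7)q − (491 - q) = 2, so q' = 380.75.
Then pb = 491 − 1·380.75 = 110.25 and ps = 405/7 + (1/7)·380.75 = 112.25.
The subsidy expands output by 380.75 − 379 = 1.75 past the efficient level; on those units the gap between marginal cost and willingness to pay runs from 0 up to 2.
DWL = ½ × 2 × 1.75 = 1.75.

Deadweight loss = $1.75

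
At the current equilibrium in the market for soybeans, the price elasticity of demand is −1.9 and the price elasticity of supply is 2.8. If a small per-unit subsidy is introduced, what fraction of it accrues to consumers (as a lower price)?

Consumer share = 28/47

For a small subsidy around the equilibrium, the benefit split depends on the relative slopes, which at a point are proportional to the elasticities.
Buyer share = εs/(εs + |εd|) = 2.8/(2.8 + 1.9) = 28/47; seller share = |εd|/(εs + |εd|) = 19/47.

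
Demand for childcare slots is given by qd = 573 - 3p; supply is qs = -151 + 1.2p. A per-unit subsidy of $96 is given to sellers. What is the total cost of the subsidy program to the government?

Pre-subsidy: 573 - 3p = -151 + 1.2p gives p* = 3620/21, q* = 391/7.
With the subsidy, sellers receive ps = pb + 96 for each unit, where pb is the price buyers pay.
Supply in terms of pb becomes qs = -151 + 1.2(pb + 96) = -35.8 + 1.2pb. Setting this equal to demand: 573 - 3pb = -35.8 + 1.2pb, so pb = 3044/21.
Sellers receive ps = 3044/21 + 96 = 5060/21; q' = 573 − 3·(3044/21) = 967/7.
Government outlay = subsidy × quantity = 96 × 967/7 = 92832/7.

Government cost = 92832/7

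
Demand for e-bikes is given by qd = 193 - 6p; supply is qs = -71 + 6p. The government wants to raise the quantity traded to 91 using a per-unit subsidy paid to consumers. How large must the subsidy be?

Required subsidy s = 10 per unit

At q = 91, invert demand for the buyer price: pb = (193 − 91)/6 = 17; invert supply for the seller price: ps = (91 − (-71))/6 = 27.
The subsidy must fill the gap: s = ps − pb = 27 − 17 = 10.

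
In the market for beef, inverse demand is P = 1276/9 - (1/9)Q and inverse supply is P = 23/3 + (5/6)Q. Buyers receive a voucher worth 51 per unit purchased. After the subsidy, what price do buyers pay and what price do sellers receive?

Pre-subsidy: 1276/9 - (1/9)Q = 23/3 + (5/6)Q gives Q* = 142 and P* = 126.
With the rebate, buyers effectively pay Pb = Ps − 51, where Ps is the price sellers receive.
On the curves, Pb = 1276/9 - (1/9)Q and Ps = 23/3 + (5/6)Q; the wedge Ps − Pb = 51 gives 23/3 + (5/6)Q − (1276/9 - (1/9)Q) = 51, so Q' = 196.
Then Pb = 1276/9 − (1/9)·196 = 120 and Ps = 23/3 + (5/6)·196 = 171.

Buyers pay 120; sellers receive 171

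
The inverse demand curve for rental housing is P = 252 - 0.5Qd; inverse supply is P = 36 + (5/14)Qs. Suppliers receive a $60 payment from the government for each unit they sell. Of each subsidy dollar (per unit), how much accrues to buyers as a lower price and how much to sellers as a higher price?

Pre-subsidy: 252 - 0.5Q = 36 + (5/14)Q gives Q* = 252 and P* = 126.
With the subsidy, sellers receive Ps = Pb + 60 for each unit, where Pb is the price buyers pay.
On the curves, Pb = 252 - 0.5Q and Ps = 36 + (5/14)Q; the wedge Ps − Pb = 60 gives 36 + (5/14)Q − (252 - 0.5Q) = 60, so Q' = 322.
Then Pb = 252 − 0.5·322 = 91 and Ps = 36 + (5/14)·322 = 151.
Buyers' price falls by P* − Pb = 126 − 91 = 35; sellers' price rises by Ps − P* = 151 − 126 = 25.

Buyers gain $35 per unit; sellers gain $25 per unit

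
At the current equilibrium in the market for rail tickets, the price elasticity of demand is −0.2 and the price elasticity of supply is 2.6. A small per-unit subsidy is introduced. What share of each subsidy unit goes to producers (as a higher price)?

Producer share = 1/14

For a small subsidy around the equilibrium, the benefit split depends on the relative slopes, which at a point are proportional to the elasticities.
Buyer share = εs/(εs + |εd|) = 2.6/(2.6 + 0.2) = 13/14; seller share = |εd|/(εs + |εd|) = 1/14.
So producers capture 1/14 of the subsidy.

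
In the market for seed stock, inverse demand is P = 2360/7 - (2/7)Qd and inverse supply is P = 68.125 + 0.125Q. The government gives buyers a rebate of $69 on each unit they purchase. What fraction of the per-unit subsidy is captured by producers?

Pre-subsidy: 2360/7 - (2/7)Q = 68.125 + 0.125Q gives Q* = 655 and P* = 150.
With the rebate, buyers effectively pay Pb = Ps − 69, where Ps is the price sellers receive.
On the curves, Pb = 2360/7 - (2/7)Q and Ps = 68.125 + 0.125Q; the wedge Ps − Pb = 69 gives 68.125 + 0.125Q − (2360/7 - (2/7)Q) = 69, so Q' = 823.
Then Pb = 2360/7 − (2/7)·823 = 102 and Ps = 68.125 + 0.125·823 = 171.
Buyers' price falls by P* − Pb = 150 − 102 = 48; sellers' price rises by Ps − P* = 171 − 150 = 21.
So producers capture 21/69 = 7/23 of each unit of subsidy.

Producer share = 7/23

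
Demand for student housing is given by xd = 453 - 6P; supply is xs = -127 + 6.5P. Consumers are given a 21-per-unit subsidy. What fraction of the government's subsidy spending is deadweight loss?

Pre-subsidy: 453 - 6P = -127 + 6.5P gives P* = 46.4, x* = 174.6.
With the rebate, buyers effectively pay Pb = Ps − 21, where Ps is the price sellers receive.
Demand in terms of Ps becomes xd = 453 − 6(Ps − 21) = 579 - 6Ps. Setting this equal to supply: 579 - 6Ps = -127 + 6.5Ps, so Ps = 56.48.
Buyers pay Pb = 56.48 − 21 = 35.48; x' = -127 + 6.5·56.48 = 240.12.
ΔCS = ½(174.6 + 240.12)(46.4 − 35.48) = 2264.3712; ΔPS = ½(174.6 + 240.12)(56.48 − 46.4) = 2090.1888.
Government spending = 21 × 240.12 = 5042.52.
DWL = ½ × 21 × (240.12 − 174.6) = 687.96; fraction = 687.96 / 5042.52 = 91/667.

DWL / government spending = 91/667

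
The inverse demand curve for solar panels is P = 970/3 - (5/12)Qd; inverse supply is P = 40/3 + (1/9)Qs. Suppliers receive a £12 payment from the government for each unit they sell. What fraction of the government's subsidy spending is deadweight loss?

Pre-subsidy: 970/3 - (5/12)Q = 40/3 + (1/9)Q gives Q* = 11160/19 and P* = 4480/57.
With the subsidy, sellers receive Ps = Pb + 12 for each unit, where Pb is the price buyers pay.
On the curves, Pb = 970/3 - (5/12)Q and Ps = 40/3 + (1/9)Q; the wedge Ps − Pb = 12 gives 40/3 + (1/9)Q − (970/3 - (5/12)Q) = 12, so Q' = 11592/19.
Then Pb = 970/3 − (5/12)·(11592/19) = 3940/57 and Ps = 40/3 + (1/9)·(11592/19) = 4624/57.
ΔCS = ½(11160/19 + 11592/19)(4480/57 − 3940/57) = 2047680/361; ΔPS = ½(11160/19 + 11592/19)(4624/57 − 4480/57) = 546048/361.
Government spending = 12 × 11592/19 = 139104/19.
DWL = ½ × 12 × (11592/19 − 11160/19) = 2592/19; fraction = (2592/19) / (139104/19) = 3/161.

DWL / government spending = 3/161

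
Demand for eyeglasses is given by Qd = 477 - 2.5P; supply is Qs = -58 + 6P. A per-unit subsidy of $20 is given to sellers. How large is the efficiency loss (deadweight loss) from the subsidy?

Pre-subsidy: 477 - 2.5P = -58 + 6P gives P* = 1070/17, Q* = 5434/17.
With the subsidy, sellers receive Ps = Pb + 20 for each unit, where Pb is the price buyers pay.
Supply in terms of Pb becomes Qs = -58 + 6(Pb + 20) = 62 + 6Pb. Setting this equal to demand: 477 - 2.5Pb = 62 + 6Pb, so Pb = 830/17.
Sellers receive Ps = 830/17 + 20 = 1170/17; Q' = 477 − 2.5·(830/17) = 6034/17.
The subsidy expands output by 6034/17 − 5434/17 = 600/17 past the efficient level; on those units the gap between marginal cost and willingness to pay runs from 0 up to 20.
DWL = ½ × 20 × 600/17 = 6000/17.

Deadweight loss = 6000/17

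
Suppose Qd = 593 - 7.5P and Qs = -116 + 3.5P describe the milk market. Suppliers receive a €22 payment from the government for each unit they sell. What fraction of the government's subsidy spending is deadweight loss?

DWL / government spending = 1155/7132

Pre-subsidy: 593 - 7.5P = -116 + 3.5P gives P* = 709/11, Q* = 2411/22.
With the subsidy, sellers receive Ps = Pb + 22 for each unit, where Pb is the price buyers pay.
Supply in terms of Pb becomes Qs = -116 + 3.5(Pb + 22) = -39 + 3.5Pb. Setting this equal to demand: 593 - 7.5Pb = -39 + 3.5Pb, so Pb = 632/11.
Sellers receive Ps = 632/11 + 22 = 874/11; Q' = 593 − 7.5·(632/11) = 1783/11.
ΔCS = ½(2411/22 + 1783/11)(709/11 − 632/11) = 41839/44; ΔPS = ½(2411/22 + 1783/11)(874/11 − 709/11) = 89655/44.
Government spending = 22 × 1783/11 = 3566.
DWL = ½ × 22 × (1783/11 − 2411/22) = 577.5; fraction = 577.5 / 3566 = 1155/7132.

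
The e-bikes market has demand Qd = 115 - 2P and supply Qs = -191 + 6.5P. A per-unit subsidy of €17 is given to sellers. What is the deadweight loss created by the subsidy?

Deadweight loss = €221

Pre-subsidy: 115 - 2P = -191 + 6.5P gives P* = 36, Q* = 43.
With the subsidy, sellers receive Ps = Pb + 17 for each unit, where Pb is the price buyers pay.
Supply in terms of Pb becomes Qs = -191 + 6.5(Pb + 17) = -80.5 + 6.5Pb. Setting this equal to demand: 115 - 2Pb = -80.5 + 6.5Pb, so Pb = 23.
Sellers receive Ps = 23 + 17 = 40; Q' = 115 − 2·23 = 69.
The subsidy expands output by 69 − 43 = 26 past the efficient level; on those units the gap between marginal cost and willingness to pay runs from 0 up to 17.
DWL = ½ × 17 × 26 = 221.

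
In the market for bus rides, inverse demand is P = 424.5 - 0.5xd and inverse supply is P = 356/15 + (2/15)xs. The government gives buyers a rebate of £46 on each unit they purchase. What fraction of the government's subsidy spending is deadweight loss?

Pre-subsidy: 424.5 - 0.5x = 356/15 + (2/15)x gives x* = 12023/19 and P* = 2054/19.
With the rebate, buyers effectively pay Pb = Ps − 46, where Ps is the price sellers receive.
On the curves, Pb = 424.5 - 0.5x and Ps = 356/15 + (2/15)x; the wedge Ps − Pb = 46 gives 356/15 + (2/15)x − (424.5 - 0.5x) = 46, so x' = 13403/19.
Then Pb = 424.5 − 0.5·(13403/19) = 1364/19 and Ps = 356/15 + (2/15)·(13403/19) = 2238/19.
ΔCS = ½(12023/19 + 13403/19)(2054/19 − 1364/19) = 8771970/361; ΔPS = ½(12023/19 + 13403/19)(2238/19 − 2054/19) = 2339192/361.
Government spending = 46 × 13403/19 = 616538/19.
DWL = ½ × 46 × (13403/19 − 12023/19) = 31740/19; fraction = (31740/19) / (616538/19) = 690/13403.

DWL / government spending = 690/13403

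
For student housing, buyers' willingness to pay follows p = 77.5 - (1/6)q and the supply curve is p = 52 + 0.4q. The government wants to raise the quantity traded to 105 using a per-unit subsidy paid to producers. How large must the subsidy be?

At q = 105, from the demand curve buyers pay pb = 77.5 − (1/6)·105 = 60; from the supply curve sellers need ps = 52 + 0.4·105 = 94.
The subsidy must fill the gap: s = ps − pb = 94 − 60 = 34.

Required subsidy s = 34 per unit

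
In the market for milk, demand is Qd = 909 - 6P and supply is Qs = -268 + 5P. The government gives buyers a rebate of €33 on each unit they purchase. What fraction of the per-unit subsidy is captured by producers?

Producer share = 6/11

Pre-subsidy: 909 - 6P = -268 + 5P gives P* = 107, Q* = 267.
With the rebate, buyers effectively pay Pb = Ps − 33, where Ps is the price sellers receive.
Demand in terms of Ps becomes Qd = 909 − 6(Ps − 33) = 1107 - 6Ps. Setting this equal to supply: 1107 - 6Ps = -268 + 5Ps, so Ps = 125.
Buyers pay Pb = 125 − 33 = 92; Q' = -268 + 5·125 = 357.
Buyers' price falls by P* − Pb = 107 − 92 = 15; sellers' price rises by Ps − P* = 125 − 107 = 18.
So producers capture 18/33 = 6/11 of each unit of subsidy.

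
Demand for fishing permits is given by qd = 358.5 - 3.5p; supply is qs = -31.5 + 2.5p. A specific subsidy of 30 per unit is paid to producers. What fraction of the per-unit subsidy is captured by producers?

Producer share = 7/12

Pre-subsidy: 358.5 - 3.5p = -31.5 + 2.5p gives p* = 65, q* = 131.
With the subsidy, sellers receive ps = pb + 30 for each unit, where pb is the price buyers pay.
Supply in terms of pb becomes qs = -31.5 + 2.5(pb + 30) = 43.5 + 2.5pb. Setting this equal to demand: 358.5 - 3.5pb = 43.5 + 2.5pb, so pb = 52.5.
Sellers receive ps = 52.5 + 30 = 82.5; q' = 358.5 − 3.5·52.5 = 174.75.
Buyers' price falls by p* − pb = 65 − 52.5 = 12.5; sellers' price rises by ps − p* = 82.5 − 65 = 17.5.
So producers capture 17.5/30 = 7/12 of each unit of subsidy.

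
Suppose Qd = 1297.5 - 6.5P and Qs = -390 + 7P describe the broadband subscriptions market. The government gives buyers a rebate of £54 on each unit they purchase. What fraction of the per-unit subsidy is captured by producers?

Producer share = 13/27

Pre-subsidy: 1297.5 - 6.5P = -390 + 7P gives P* = 125, Q* = 485.
With the rebate, buyers effectively pay Pb = Ps − 54, where Ps is the price sellers receive.
Demand in terms of Ps becomes Qd = 1297.5 − 6.5(Ps − 54) = 1648.5 - 6.5Ps. Setting this equal to supply: 1648.5 - 6.5Ps = -390 + 7Ps, so Ps = 151.
Buyers pay Pb = 151 − 54 = 97; Q' = -390 + 7·151 = 667.
Buyers' price falls by P* − Pb = 125 − 97 = 28; sellers' price rises by Ps − P* = 151 − 125 = 26.
So producers capture 26/54 = 13/27 of each unit of subsidy.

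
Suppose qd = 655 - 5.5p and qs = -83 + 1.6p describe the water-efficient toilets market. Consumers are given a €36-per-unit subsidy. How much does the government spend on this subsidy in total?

Government cost = 326988/71

Pre-subsidy: 655 - 5.5p = -83 + 1.6p gives p* = 7380/71, q* = 5915/71.
With the rebate, buyers effectively pay pb = ps − 36, where ps is the price sellers receive.
Demand in terms of ps becomes qd = 655 − 5.5(ps − 36) = 853 - 5.5ps. Setting this equal to supply: 853 - 5.5ps = -83 + 1.6ps, so ps = 9360/71.
Buyers pay pb = 9360/71 − 36 = 6804/71; q' = -83 + 1.6·(9360/71) = 9083/71.
Government outlay = subsidy × quantity = 36 × 9083/71 = 326988/71.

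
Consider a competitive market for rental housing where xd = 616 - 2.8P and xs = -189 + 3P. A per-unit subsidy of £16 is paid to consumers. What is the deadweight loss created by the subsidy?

Pre-subsidy: 616 - 2.8P = -189 + 3P gives P* = 4025/29, x* = 6594/29.
With the rebate, buyers effectively pay Pb = Ps − 16, where Ps is the price sellers receive.
Demand in terms of Ps becomes xd = 616 − 2.8(Ps − 16) = 660.8 - 2.8Ps. Setting this equal to supply: 660.8 - 2.8Ps = -189 + 3Ps, so Ps = 4249/29.
Buyers pay Pb = 4249/29 − 16 = 3785/29; x' = -189 + 3·(4249/29) = 7266/29.
The subsidy expands output by 7266/29 − 6594/29 = 672/29 past the efficient level; on those units the gap between marginal cost and willingness to pay runs from 0 up to 16.
DWL = ½ × 16 × 672/29 = 5376/29.

Deadweight loss = 5376/29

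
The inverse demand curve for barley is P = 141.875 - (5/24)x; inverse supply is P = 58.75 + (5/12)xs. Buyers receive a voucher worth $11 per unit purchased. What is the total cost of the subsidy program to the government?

Government cost = $1656.6

Pre-subsidy: 141.875 - (5/24)x = 58.75 + (5/12)x gives x* = 133 and P* = 685/6.
With the rebate, buyers effectively pay Pb = Ps − 11, where Ps is the price sellers receive.
On the curves, Pb = 141.875 - (5/24)x and Ps = 58.75 + (5/12)x; the wedge Ps − Pb = 11 gives 58.75 + (5/12)x − (141.875 - (5/24)x) = 11, so x' = 150.6.
Then Pb = 141.875 − (5/24)·150.6 = 110.5 and Ps = 58.75 + (5/12)·150.6 = 121.5.
Government outlay = subsidy × quantity = 11 × 150.6 = 1656.6.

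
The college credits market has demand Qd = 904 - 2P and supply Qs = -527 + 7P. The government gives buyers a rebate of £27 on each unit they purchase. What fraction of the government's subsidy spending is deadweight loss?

Pre-subsidy: 904 - 2P = -527 + 7P gives P* = 159, Q* = 586.
With the rebate, buyers effectively pay Pb = Ps − 27, where Ps is the price sellers receive.
Demand in terms of Ps becomes Qd = 904 − 2(Ps − 27) = 958 - 2Ps. Setting this equal to supply: 958 - 2Ps = -527 + 7Ps, so Ps = 165.
Buyers pay Pb = 165 − 27 = 138; Q' = -527 + 7·165 = 628.
ΔCS = ½(586 + 628)(159 − 138) = 12747; ΔPS = ½(586 + 628)(165 − 159) = 3642.
Government spending = 27 × 628 = 16956.
DWL = ½ × 27 × (628 − 586) = 567; fraction = 567 / 16956 = 21/628.

DWL / government spending = 21/628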